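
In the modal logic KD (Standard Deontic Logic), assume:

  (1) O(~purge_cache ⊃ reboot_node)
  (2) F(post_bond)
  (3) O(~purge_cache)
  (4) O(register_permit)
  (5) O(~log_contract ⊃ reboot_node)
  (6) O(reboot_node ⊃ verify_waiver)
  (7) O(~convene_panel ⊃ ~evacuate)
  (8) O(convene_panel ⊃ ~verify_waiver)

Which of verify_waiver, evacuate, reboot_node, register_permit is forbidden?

Premise 3 states O(~purge_cache) outright.
From O(~purge_cache) and premise 1, O(~purge_cache ⊃ reboot_node), we obtain O(reboot_node).
Premise 6 is O(reboot_node ⊃ verify_waiver); since O(reboot_node), deontic closure gives O(verify_waiver).
Premise 8, O(convene_panel ⊃ ~verify_waiver), contraposes to O(verify_waiver ⊃ ~convene_panel); with O(verify_waiver) we get O(~convene_panel).
Premise 7 is O(~convene_panel ⊃ ~evacuate); since O(~convene_panel), deontic closure gives O(~evacuate).
So O(~evacuate) holds, i.e. evacuate is forbidden. None of the other listed options is forbidden under the premises.

evacuate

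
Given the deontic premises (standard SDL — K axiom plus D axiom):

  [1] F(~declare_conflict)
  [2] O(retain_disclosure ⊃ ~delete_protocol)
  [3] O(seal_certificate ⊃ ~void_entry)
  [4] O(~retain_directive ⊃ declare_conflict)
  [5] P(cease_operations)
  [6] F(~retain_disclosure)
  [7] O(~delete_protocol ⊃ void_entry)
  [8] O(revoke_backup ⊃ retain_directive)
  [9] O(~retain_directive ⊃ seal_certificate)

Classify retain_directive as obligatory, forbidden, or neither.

F(~retain_disclosure) at premise 6 means O(retain_disclosure).
With premise 2, O(retain_disclosure ⊃ ~delete_protocol), the K-axiom yields O(~delete_protocol).
With premise 7, O(~delete_protocol ⊃ void_entry), the K-axiom yields O(void_entry).
Premise 3 is O(seal_certificate ⊃ ~void_entry); contrapositively O(void_entry ⊃ ~seal_certificate). Since O(void_entry) holds, K gives O(~seal_certificate).
Premise 9 is O(~retain_directive ⊃ seal_certificate); contrapositively O(~seal_certificate ⊃ retain_directive). Since O(~seal_certificate) holds, K gives O(retain_directive).
Premises 1, 4, 5, 8 do not contribute to this derivation.
Hence retain_directive is obligatory.

Obligatory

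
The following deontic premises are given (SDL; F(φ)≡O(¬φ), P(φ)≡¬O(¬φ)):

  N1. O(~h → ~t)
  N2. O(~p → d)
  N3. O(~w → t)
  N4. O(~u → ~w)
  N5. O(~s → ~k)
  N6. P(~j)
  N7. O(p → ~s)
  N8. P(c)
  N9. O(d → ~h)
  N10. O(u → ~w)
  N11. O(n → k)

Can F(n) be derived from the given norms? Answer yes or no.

Premises 4 and 10 are O(~u → ~w) and O(u → ~w); every ideal world satisfies ~u or u, so in either case ~w holds — hence O(~w).
Applying K to premise 3 (O(~w → t)) and O(~w) yields O(t).
Premise 1, O(~h → ~t), contraposes to O(t → h); with O(t) we get O(h).
Premise 9 is O(d → ~h); contrapositively O(h → ~d). Since O(h) holds, K gives O(~d).
Premise 2, O(~p → d), contraposes to O(~d → p); with O(~d) we get O(p).
With premise 7, O(p → ~s), the K-axiom yields O(~s).
Applying K to premise 5 (O(~s → ~k)) and O(~s) yields O(~k).
Premise 11, O(n → k), contraposes to O(~k → ~n); with O(~k) we get O(~n).
Premises 6, 8 do not contribute to this derivation.
So O(~n) holds, i.e. F(n). The claim follows.

Yes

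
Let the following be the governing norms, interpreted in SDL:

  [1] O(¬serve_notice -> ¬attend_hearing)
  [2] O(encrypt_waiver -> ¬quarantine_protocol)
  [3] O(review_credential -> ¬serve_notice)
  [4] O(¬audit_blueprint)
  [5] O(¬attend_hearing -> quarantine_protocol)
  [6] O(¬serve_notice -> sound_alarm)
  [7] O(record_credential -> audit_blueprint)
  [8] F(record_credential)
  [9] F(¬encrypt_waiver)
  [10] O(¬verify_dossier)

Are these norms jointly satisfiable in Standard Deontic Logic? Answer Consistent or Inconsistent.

Premise 7 is O(record_credential -> audit_blueprint), but O(record_credential) is not derivable from the premises, so it does not yield O(audit_blueprint).
So O(audit_blueprint) is not derivable, and the apparent clash with O(¬audit_blueprint) does not arise.
A world satisfying every obligation exists (e.g. attend_hearing=true, audit_blueprint=false, encrypt_waiver=true, quarantine_protocol=false, record_credential=false, review_credential=false, serve_notice=true, sound_alarm=false, verify_dossier=false); no atom is both obligatory and forbidden, so the set is consistent.

Consistent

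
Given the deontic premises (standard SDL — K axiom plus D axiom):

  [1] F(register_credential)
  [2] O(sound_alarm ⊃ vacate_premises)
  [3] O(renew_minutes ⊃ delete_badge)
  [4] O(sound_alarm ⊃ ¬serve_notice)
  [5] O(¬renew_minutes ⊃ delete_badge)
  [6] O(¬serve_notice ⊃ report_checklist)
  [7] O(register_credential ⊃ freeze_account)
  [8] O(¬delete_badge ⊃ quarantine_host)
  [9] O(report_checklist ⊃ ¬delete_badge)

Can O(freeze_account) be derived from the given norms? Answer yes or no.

Premise 7 is O(register_credential ⊃ freeze_account), but O(register_credential) is not derivable from the premises, so it does not yield O(freeze_account).
No other premise forces O(freeze_account). An ideal world satisfying every premise can still have freeze_account false, so O(freeze_account) is not derivable.

No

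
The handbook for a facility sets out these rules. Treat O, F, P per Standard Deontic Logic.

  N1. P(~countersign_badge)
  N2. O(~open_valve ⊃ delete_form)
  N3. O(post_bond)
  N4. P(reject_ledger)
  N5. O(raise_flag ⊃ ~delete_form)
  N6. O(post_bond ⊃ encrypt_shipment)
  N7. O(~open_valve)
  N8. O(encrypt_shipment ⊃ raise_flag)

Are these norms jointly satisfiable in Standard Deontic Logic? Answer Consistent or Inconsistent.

Inconsistent

Premise 7 gives O(~open_valve).
Premise 2 is O(~open_valve ⊃ delete_form); since O(~open_valve), deontic closure gives O(delete_form).
Premise 5, O(raise_flag ⊃ ~delete_form), contraposes to O(delete_form ⊃ ~raise_flag); with O(delete_form) we get O(~raise_flag).
Premise 8, O(encrypt_shipment ⊃ raise_flag), contraposes to O(~raise_flag ⊃ ~encrypt_shipment); with O(~raise_flag) we get O(~encrypt_shipment).
The contrapositive of premise 6 (O(post_bond ⊃ encrypt_shipment)) is O(~encrypt_shipment ⊃ ~post_bond), and O(~encrypt_shipment) is already established, so O(~post_bond).
Yet premise 3 states O(post_bond).
We now have both O(~post_bond) and O(post_bond) — post_bond is simultaneously obligatory and forbidden, violating the D-axiom.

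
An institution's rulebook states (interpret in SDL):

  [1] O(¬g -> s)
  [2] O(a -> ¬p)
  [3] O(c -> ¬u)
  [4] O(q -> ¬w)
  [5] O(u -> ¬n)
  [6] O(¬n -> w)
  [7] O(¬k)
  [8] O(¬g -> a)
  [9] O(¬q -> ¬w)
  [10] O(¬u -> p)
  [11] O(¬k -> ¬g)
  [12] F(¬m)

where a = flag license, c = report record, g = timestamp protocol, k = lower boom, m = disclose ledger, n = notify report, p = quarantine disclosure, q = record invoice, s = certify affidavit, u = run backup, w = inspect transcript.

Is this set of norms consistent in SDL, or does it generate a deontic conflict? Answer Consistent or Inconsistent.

Premises 9 and 4 are O(¬q -> ¬w) and O(q -> ¬w); every ideal world satisfies ¬q or q, so in either case ¬w holds — hence O(¬w).
Premise 6 is O(¬n -> w); contrapositively O(¬w -> n). Since O(¬w) holds, K gives O(n).
The contrapositive of premise 5 (O(u -> ¬n)) is O(n -> ¬u), and O(n) is already established, so O(¬u).
Premise 10 is O(¬u -> p); since O(¬u), deontic closure gives O(p).
Premise 2, O(a -> ¬p), contraposes to O(p -> ¬a); with O(p) we get O(¬a).
Premise 8, O(¬g -> a), contraposes to O(¬a -> g); with O(¬a) we get O(g).
Premise 11, O(¬k -> ¬g), contraposes to O(g -> k); with O(g) we get O(k).
However, premise 7 gives O(¬k).
We now have both O(k) and O(¬k) — k is simultaneously obligatory and forbidden, violating the D-axiom.

Inconsistent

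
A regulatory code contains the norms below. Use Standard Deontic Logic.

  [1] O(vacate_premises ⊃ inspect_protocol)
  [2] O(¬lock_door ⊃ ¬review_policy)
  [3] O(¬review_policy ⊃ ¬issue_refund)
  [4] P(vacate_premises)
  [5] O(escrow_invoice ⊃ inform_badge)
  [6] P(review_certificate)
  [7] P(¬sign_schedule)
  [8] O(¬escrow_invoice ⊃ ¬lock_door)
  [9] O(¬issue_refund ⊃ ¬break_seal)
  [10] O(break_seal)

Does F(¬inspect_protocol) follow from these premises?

Premise 1 is O(vacate_premises ⊃ inspect_protocol), but O(vacate_premises) is not derivable from the premises (the permission P(vacate_premises) asserts only ¬O(¬vacate_premises), not O(vacate_premises)), so it does not yield O(inspect_protocol).
No other premise forces O(inspect_protocol). An ideal world satisfying every premise can still have ¬inspect_protocol true, so F(¬inspect_protocol) is not derivable.

No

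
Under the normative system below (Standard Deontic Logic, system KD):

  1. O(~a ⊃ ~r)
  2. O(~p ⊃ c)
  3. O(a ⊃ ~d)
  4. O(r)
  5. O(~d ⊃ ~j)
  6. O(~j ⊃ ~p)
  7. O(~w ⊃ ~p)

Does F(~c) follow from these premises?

From premise 4 we have O(r).
Premise 1 is O(~a ⊃ ~r); contrapositively O(r ⊃ a). Since O(r) holds, K gives O(a).
With premise 3, O(a ⊃ ~d), the K-axiom yields O(~d).
Premise 5 is O(~d ⊃ ~j); since O(~d), deontic closure gives O(~j).
With premise 6, O(~j ⊃ ~p), the K-axiom yields O(~p).
Applying K to premise 2 (O(~p ⊃ c)) and O(~p) yields O(c).
Premise 7 does not contribute to this derivation.
So O(c) holds, i.e. F(~c). The claim follows.

Yes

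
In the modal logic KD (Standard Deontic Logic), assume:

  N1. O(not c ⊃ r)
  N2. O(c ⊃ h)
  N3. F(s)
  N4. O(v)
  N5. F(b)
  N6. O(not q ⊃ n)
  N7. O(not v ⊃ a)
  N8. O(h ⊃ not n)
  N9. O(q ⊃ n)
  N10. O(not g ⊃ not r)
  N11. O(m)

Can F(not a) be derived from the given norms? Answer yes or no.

Premise 7 is O(not v ⊃ a), but O(not v) is not derivable from the premises, so it does not yield O(a).
No other premise forces O(a). An ideal world satisfying every premise can still have not a true, so F(not a) is not derivable.

No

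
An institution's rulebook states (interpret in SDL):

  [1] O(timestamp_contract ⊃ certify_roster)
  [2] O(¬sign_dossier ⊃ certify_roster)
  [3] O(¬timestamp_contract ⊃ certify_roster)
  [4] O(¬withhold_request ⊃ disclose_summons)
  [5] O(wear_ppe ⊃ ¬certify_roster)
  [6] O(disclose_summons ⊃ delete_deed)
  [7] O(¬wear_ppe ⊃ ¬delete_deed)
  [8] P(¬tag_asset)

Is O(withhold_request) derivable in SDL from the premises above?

By case analysis on ¬timestamp_contract: premise 3 gives O(¬timestamp_contract ⊃ certify_roster) and premise 1 gives O(timestamp_contract ⊃ certify_roster), so O(certify_roster) either way.
The contrapositive of premise 5 (O(wear_ppe ⊃ ¬certify_roster)) is O(certify_roster ⊃ ¬wear_ppe), and O(certify_roster) is already established, so O(¬wear_ppe).
Applying K to premise 7 (O(¬wear_ppe ⊃ ¬delete_deed)) and O(¬wear_ppe) yields O(¬delete_deed).
Premise 6, O(disclose_summons ⊃ delete_deed), contraposes to O(¬delete_deed ⊃ ¬disclose_summons); with O(¬delete_deed) we get O(¬disclose_summons).
Premise 4, O(¬withhold_request ⊃ disclose_summons), contraposes to O(¬disclose_summons ⊃ withhold_request); with O(¬disclose_summons) we get O(withhold_request).
Premises 2, 8 do not contribute to this derivation.
So O(withhold_request) follows.

Yes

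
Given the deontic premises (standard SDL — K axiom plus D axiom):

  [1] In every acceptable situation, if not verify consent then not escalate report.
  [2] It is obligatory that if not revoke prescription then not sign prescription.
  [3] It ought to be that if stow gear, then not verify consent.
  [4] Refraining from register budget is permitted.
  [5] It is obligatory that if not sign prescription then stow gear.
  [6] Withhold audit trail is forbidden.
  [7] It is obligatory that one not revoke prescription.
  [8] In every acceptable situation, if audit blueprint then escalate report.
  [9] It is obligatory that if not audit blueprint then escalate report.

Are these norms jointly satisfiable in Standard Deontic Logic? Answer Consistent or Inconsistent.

By case analysis on audit_blueprint: premise 8 gives O(audit_blueprint → escalate_report) and premise 9 gives O(¬audit_blueprint → escalate_report), so O(escalate_report) either way.
Premise 1, O(¬verify_consent → ¬escalate_report), contraposes to O(escalate_report → verify_consent); with O(escalate_report) we get O(verify_consent).
Premise 3, O(stow_gear → ¬verify_consent), contraposes to O(verify_consent → ¬stow_gear); with O(verify_consent) we get O(¬stow_gear).
Premise 5, O(¬sign_prescription → stow_gear), contraposes to O(¬stow_gear → sign_prescription); with O(¬stow_gear) we get O(sign_prescription).
Premise 2 is O(¬revoke_prescription → ¬sign_prescription); contrapositively O(sign_prescription → revoke_prescription). Since O(sign_prescription) holds, K gives O(revoke_prescription).
Yet premise 7 states O(¬revoke_prescription).
We now have both O(revoke_prescription) and O(¬revoke_prescription) — revoke_prescription is simultaneously obligatory and forbidden, violating the D-axiom.

Inconsistent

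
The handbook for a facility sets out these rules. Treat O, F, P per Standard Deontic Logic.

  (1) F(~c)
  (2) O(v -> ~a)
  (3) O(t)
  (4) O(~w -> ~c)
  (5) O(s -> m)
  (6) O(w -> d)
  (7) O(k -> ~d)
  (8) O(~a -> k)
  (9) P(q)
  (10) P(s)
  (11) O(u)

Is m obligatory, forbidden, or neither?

Premise 5 is O(s -> m), but O(s) is not derivable from the premises (the permission P(s) asserts only ~O(~s), not O(s)), so it does not yield O(m).
No premise or chain of K-axiom applications forces O(m), and none forces O(~m). So m is neither obligatory nor forbidden under these norms.

Neither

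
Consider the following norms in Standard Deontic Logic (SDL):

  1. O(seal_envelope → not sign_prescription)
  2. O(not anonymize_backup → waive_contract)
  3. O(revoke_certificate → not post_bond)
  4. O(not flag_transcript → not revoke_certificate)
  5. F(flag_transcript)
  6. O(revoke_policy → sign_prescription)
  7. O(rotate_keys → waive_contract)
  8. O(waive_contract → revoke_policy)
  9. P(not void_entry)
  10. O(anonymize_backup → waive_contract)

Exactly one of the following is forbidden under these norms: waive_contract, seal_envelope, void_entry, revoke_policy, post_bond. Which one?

Premises 2 and 10 are O(not anonymize_backup → waive_contract) and O(anonymize_backup → waive_contract); every ideal world satisfies not anonymize_backup or anonymize_backup, so in either case waive_contract holds — hence O(waive_contract).
Applying K to premise 8 (O(waive_contract → revoke_policy)) and O(waive_contract) yields O(revoke_policy).
With premise 6, O(revoke_policy → sign_prescription), the K-axiom yields O(sign_prescription).
Premise 1 is O(seal_envelope → not sign_prescription); contrapositively O(sign_prescription → not seal_envelope). Since O(sign_prescription) holds, K gives O(not seal_envelope).
So O(not seal_envelope) holds, i.e. seal_envelope is forbidden. None of the other listed options is forbidden under the premises.

seal_envelope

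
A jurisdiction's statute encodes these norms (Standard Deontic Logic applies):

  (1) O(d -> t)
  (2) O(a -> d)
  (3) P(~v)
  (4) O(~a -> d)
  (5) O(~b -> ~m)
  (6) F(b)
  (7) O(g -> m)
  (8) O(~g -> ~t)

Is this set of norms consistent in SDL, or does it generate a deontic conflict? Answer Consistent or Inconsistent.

Inconsistent

Premises 4 and 2 are O(~a -> d) and O(a -> d); every ideal world satisfies ~a or a, so in either case d holds — hence O(d).
From O(d) and premise 1, O(d -> t), we obtain O(t).
Premise 8 is O(~g -> ~t); contrapositively O(t -> g). Since O(t) holds, K gives O(g).
With premise 7, O(g -> m), the K-axiom yields O(m).
Premise 5 is O(~b -> ~m); contrapositively O(m -> b). Since O(m) holds, K gives O(b).
However, F(b) at premise 6 amounts to O(~b).
We now have both O(b) and O(~b) — b is simultaneously obligatory and forbidden, violating the D-axiom.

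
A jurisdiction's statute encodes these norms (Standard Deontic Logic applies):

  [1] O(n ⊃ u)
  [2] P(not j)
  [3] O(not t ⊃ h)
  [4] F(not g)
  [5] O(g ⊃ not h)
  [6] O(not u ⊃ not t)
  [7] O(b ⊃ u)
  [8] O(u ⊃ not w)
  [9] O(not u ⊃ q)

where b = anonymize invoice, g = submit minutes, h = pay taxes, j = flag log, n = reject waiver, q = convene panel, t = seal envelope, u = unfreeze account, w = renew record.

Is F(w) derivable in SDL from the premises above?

Premise 4 is F(not g), i.e. O(g).
With premise 5, O(g ⊃ not h), the K-axiom yields O(not h).
The contrapositive of premise 3 (O(not t ⊃ h)) is O(not h ⊃ t), and O(not h) is already established, so O(t).
Premise 6 is O(not u ⊃ not t); contrapositively O(t ⊃ u). Since O(t) holds, K gives O(u).
With premise 8, O(u ⊃ not w), the K-axiom yields O(not w).
Premises 1, 2, 7, 9 do not contribute to this derivation.
So O(not w) holds, i.e. F(w). The claim follows.

Yes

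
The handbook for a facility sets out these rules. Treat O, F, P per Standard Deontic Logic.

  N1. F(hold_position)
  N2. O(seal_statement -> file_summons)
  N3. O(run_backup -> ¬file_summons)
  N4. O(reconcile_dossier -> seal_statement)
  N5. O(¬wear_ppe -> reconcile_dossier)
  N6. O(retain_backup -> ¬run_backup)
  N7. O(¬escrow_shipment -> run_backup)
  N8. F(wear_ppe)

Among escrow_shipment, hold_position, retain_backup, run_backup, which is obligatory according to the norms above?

escrow_shipment

Premise 8 is F(wear_ppe), i.e. O(¬wear_ppe).
Applying K to premise 5 (O(¬wear_ppe -> reconcile_dossier)) and O(¬wear_ppe) yields O(reconcile_dossier).
Premise 4 is O(reconcile_dossier -> seal_statement); since O(reconcile_dossier), deontic closure gives O(seal_statement).
Applying K to premise 2 (O(seal_statement -> file_summons)) and O(seal_statement) yields O(file_summons).
Premise 3, O(run_backup -> ¬file_summons), contraposes to O(file_summons -> ¬run_backup); with O(file_summons) we get O(¬run_backup).
Premise 7 is O(¬escrow_shipment -> run_backup); contrapositively O(¬run_backup -> escrow_shipment). Since O(¬run_backup) holds, K gives O(escrow_shipment).
So O(escrow_shipment) holds — escrow_shipment is obligatory. None of the other listed options is made obligatory by any chain of premises.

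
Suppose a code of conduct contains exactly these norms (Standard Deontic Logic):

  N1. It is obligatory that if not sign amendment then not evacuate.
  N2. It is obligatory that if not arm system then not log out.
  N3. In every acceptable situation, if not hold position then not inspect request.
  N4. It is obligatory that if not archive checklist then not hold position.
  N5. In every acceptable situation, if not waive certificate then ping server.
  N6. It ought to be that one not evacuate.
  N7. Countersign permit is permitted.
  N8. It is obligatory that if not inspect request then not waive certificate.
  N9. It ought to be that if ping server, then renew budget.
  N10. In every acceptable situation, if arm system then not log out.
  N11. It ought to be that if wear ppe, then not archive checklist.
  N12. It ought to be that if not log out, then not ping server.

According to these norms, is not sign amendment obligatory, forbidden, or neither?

Premise 1 is O(¬sign_amendment → ¬evacuate); even if O(¬evacuate) held, inferring O(¬sign_amendment) would be affirming the consequent — invalid.
No premise or chain of K-axiom applications forces O(¬sign_amendment), and none forces O(sign_amendment). So ¬sign_amendment is neither obligatory nor forbidden under these norms.

Neither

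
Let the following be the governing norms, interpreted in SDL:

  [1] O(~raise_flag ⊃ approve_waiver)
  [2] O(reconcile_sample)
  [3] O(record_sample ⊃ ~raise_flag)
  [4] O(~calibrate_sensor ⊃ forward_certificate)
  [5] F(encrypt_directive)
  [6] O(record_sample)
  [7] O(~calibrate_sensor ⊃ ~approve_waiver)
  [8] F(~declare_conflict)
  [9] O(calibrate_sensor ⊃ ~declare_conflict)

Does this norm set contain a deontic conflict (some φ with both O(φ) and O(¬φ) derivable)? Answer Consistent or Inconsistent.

From premise 6 we have O(record_sample).
From O(record_sample) and premise 3, O(record_sample ⊃ ~raise_flag), we obtain O(~raise_flag).
Applying K to premise 1 (O(~raise_flag ⊃ approve_waiver)) and O(~raise_flag) yields O(approve_waiver).
Premise 7, O(~calibrate_sensor ⊃ ~approve_waiver), contraposes to O(approve_waiver ⊃ calibrate_sensor); with O(approve_waiver) we get O(calibrate_sensor).
From O(calibrate_sensor) and premise 9, O(calibrate_sensor ⊃ ~declare_conflict), we obtain O(~declare_conflict).
However, F(~declare_conflict) at premise 8 amounts to O(declare_conflict).
We now have both O(~declare_conflict) and O(declare_conflict) — declare_conflict is simultaneously obligatory and forbidden, violating the D-axiom.

Inconsistent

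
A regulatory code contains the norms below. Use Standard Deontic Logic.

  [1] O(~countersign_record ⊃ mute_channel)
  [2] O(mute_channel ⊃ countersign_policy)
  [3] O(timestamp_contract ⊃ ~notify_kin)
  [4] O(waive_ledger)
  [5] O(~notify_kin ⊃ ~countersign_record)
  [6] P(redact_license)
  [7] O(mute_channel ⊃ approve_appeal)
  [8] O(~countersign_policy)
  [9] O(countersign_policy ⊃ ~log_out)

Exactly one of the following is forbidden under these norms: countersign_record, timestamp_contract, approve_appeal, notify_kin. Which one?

timestamp_contract

Premise 8 states O(~countersign_policy) outright.
Premise 2, O(mute_channel ⊃ countersign_policy), contraposes to O(~countersign_policy ⊃ ~mute_channel); with O(~countersign_policy) we get O(~mute_channel).
The contrapositive of premise 1 (O(~countersign_record ⊃ mute_channel)) is O(~mute_channel ⊃ countersign_record), and O(~mute_channel) is already established, so O(countersign_record).
Premise 5 is O(~notify_kin ⊃ ~countersign_record); contrapositively O(countersign_record ⊃ notify_kin). Since O(countersign_record) holds, K gives O(notify_kin).
Premise 3 is O(timestamp_contract ⊃ ~notify_kin); contrapositively O(notify_kin ⊃ ~timestamp_contract). Since O(notify_kin) holds, K gives O(~timestamp_contract).
So O(~timestamp_contract) holds, i.e. timestamp_contract is forbidden. None of the other listed options is forbidden under the premises.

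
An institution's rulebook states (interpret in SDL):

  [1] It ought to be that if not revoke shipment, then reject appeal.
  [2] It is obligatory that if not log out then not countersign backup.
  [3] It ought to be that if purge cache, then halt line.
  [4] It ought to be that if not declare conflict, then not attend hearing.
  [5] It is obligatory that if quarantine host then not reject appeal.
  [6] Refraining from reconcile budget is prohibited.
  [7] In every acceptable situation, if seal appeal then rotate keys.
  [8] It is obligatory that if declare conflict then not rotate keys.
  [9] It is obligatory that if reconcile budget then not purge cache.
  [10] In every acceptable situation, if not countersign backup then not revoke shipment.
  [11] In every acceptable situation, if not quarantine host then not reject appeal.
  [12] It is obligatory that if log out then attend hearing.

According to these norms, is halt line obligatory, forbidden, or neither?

Neither

Premise 3 is O(purge_cache → halt_line), but O(purge_cache) is not derivable from the premises, so it does not yield O(halt_line).
No premise or chain of K-axiom applications forces O(halt_line), and none forces O(¬halt_line). So halt_line is neither obligatory nor forbidden under these norms.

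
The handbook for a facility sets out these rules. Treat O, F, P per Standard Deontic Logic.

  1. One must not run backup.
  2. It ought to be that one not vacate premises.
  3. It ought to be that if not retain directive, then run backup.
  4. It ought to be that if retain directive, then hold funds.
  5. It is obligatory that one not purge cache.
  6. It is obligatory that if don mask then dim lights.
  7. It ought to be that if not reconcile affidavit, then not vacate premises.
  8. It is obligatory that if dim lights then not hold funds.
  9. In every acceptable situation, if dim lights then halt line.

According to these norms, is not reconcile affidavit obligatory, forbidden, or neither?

Neither

Premise 7 is O(¬reconcile_affidavit → ¬vacate_premises); even if O(¬vacate_premises) held, inferring O(¬reconcile_affidavit) would be affirming the consequent — invalid.
No premise or chain of K-axiom applications forces O(¬reconcile_affidavit), and none forces O(reconcile_affidavit). So ¬reconcile_affidavit is neither obligatory nor forbidden under these norms.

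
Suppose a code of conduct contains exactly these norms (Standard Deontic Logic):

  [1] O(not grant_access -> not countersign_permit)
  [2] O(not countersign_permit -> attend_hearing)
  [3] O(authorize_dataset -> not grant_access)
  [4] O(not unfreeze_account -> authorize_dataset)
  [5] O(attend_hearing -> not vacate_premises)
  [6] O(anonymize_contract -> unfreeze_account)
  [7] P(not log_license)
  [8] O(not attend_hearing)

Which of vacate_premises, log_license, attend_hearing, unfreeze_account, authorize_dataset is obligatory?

unfreeze_account

Premise 8 states O(not attend_hearing) outright.
The contrapositive of premise 2 (O(not countersign_permit -> attend_hearing)) is O(not attend_hearing -> countersign_permit), and O(not attend_hearing) is already established, so O(countersign_permit).
The contrapositive of premise 1 (O(not grant_access -> not countersign_permit)) is O(countersign_permit -> grant_access), and O(countersign_permit) is already established, so O(grant_access).
Premise 3, O(authorize_dataset -> not grant_access), contraposes to O(grant_access -> not authorize_dataset); with O(grant_access) we get O(not authorize_dataset).
Premise 4, O(not unfreeze_account -> authorize_dataset), contraposes to O(not authorize_dataset -> unfreeze_account); with O(not authorize_dataset) we get O(unfreeze_account).
So O(unfreeze_account) holds — unfreeze_account is obligatory. None of the other listed options is made obligatory by any chain of premises.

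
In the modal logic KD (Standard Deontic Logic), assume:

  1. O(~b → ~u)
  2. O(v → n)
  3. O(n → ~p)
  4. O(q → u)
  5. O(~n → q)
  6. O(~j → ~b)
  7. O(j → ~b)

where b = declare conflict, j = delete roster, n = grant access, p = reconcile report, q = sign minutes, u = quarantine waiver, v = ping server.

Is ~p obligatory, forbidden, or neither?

Obligatory

Premises 6 and 7 are O(~j → ~b) and O(j → ~b); every ideal world satisfies ~j or j, so in either case ~b holds — hence O(~b).
From O(~b) and premise 1, O(~b → ~u), we obtain O(~u).
The contrapositive of premise 4 (O(q → u)) is O(~u → ~q), and O(~u) is already established, so O(~q).
The contrapositive of premise 5 (O(~n → q)) is O(~q → n), and O(~q) is already established, so O(n).
Applying K to premise 3 (O(n → ~p)) and O(n) yields O(~p).
Premise 2 does not contribute to this derivation.
Hence ~p is obligatory.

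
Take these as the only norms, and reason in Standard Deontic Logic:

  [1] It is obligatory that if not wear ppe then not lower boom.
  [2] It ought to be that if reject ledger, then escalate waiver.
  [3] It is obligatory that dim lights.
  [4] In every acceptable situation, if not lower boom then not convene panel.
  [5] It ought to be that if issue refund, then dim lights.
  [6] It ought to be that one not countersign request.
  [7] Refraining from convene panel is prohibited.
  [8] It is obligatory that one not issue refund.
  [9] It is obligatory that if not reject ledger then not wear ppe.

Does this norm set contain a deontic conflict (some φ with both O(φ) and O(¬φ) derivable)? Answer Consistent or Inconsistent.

Consistent

Premise 5 is O(issue_refund → dim_lights); even if O(dim_lights) held, inferring O(issue_refund) would be affirming the consequent — invalid.
So O(issue_refund) is not derivable, and the apparent clash with O(¬issue_refund) does not arise.
A world satisfying every obligation exists (e.g. convene_panel=true, countersign_request=false, dim_lights=true, escalate_waiver=true, issue_refund=false, lower_boom=true, reject_ledger=true, wear_ppe=true); no atom is both obligatory and forbidden, so the set is consistent.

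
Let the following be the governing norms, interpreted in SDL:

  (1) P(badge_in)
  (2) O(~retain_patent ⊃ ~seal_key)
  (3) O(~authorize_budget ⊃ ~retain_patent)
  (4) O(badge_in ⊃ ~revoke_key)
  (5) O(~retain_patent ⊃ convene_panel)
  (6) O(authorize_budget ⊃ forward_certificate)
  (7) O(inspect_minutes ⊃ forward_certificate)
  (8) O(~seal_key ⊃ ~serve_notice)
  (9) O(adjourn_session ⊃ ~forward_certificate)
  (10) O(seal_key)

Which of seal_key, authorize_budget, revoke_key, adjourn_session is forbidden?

Premise 10 states O(seal_key) outright.
Premise 2 is O(~retain_patent ⊃ ~seal_key); contrapositively O(seal_key ⊃ retain_patent). Since O(seal_key) holds, K gives O(retain_patent).
Premise 3, O(~authorize_budget ⊃ ~retain_patent), contraposes to O(retain_patent ⊃ authorize_budget); with O(retain_patent) we get O(authorize_budget).
Applying K to premise 6 (O(authorize_budget ⊃ forward_certificate)) and O(authorize_budget) yields O(forward_certificate).
Premise 9, O(adjourn_session ⊃ ~forward_certificate), contraposes to O(forward_certificate ⊃ ~adjourn_session); with O(forward_certificate) we get O(~adjourn_session).
So O(~adjourn_session) holds, i.e. adjourn_session is forbidden. None of the other listed options is forbidden under the premises.

adjourn_session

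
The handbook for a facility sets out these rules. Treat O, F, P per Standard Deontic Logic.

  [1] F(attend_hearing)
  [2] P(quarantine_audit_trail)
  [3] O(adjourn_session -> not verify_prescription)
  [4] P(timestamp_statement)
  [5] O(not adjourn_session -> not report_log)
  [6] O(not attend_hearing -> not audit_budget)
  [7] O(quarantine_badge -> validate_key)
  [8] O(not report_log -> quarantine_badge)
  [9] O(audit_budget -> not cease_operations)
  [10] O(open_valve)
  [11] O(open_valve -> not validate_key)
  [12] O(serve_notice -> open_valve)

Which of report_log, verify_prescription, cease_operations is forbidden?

Premise 10 states O(open_valve) outright.
From O(open_valve) and premise 11, O(open_valve -> not validate_key), we obtain O(not validate_key).
Premise 7, O(quarantine_badge -> validate_key), contraposes to O(not validate_key -> not quarantine_badge); with O(not validate_key) we get O(not quarantine_badge).
Premise 8, O(not report_log -> quarantine_badge), contraposes to O(not quarantine_badge -> report_log); with O(not quarantine_badge) we get O(report_log).
Premise 5, O(not adjourn_session -> not report_log), contraposes to O(report_log -> adjourn_session); with O(report_log) we get O(adjourn_session).
From O(adjourn_session) and premise 3, O(adjourn_session -> not verify_prescription), we obtain O(not verify_prescription).
So O(not verify_prescription) holds, i.e. verify_prescription is forbidden. None of the other listed options is forbidden under the premises.

verify_prescription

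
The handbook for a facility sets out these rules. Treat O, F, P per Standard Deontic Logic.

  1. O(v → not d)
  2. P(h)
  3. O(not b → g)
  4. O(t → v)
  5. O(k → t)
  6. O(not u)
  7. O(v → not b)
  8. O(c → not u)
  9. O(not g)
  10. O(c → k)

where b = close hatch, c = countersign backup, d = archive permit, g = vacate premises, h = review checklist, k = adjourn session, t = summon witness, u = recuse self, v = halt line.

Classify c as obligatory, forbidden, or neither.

Premise 9 states O(not g) outright.
Premise 3, O(not b → g), contraposes to O(not g → b); with O(not g) we get O(b).
The contrapositive of premise 7 (O(v → not b)) is O(b → not v), and O(b) is already established, so O(not v).
Premise 4 is O(t → v); contrapositively O(not v → not t). Since O(not v) holds, K gives O(not t).
Premise 5, O(k → t), contraposes to O(not t → not k); with O(not t) we get O(not k).
Premise 10 is O(c → k); contrapositively O(not k → not c). Since O(not k) holds, K gives O(not c).
Premises 1, 2, 6, 8 do not contribute to this derivation.
Thus O(not c), which is F(c): c is forbidden.

Forbidden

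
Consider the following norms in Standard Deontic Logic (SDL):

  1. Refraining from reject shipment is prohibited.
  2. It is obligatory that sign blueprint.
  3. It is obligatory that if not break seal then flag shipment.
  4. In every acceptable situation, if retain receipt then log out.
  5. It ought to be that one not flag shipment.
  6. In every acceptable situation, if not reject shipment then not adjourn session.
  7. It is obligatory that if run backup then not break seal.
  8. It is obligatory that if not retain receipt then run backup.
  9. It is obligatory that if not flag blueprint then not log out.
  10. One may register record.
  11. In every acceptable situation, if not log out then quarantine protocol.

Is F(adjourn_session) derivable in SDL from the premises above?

No

Premise 6 is O(¬reject_shipment → ¬adjourn_session), but O(¬reject_shipment) is not derivable from the premises, so it does not yield O(¬adjourn_session).
No other premise forces O(¬adjourn_session). An ideal world satisfying every premise can still have adjourn_session true, so F(adjourn_session) is not derivable.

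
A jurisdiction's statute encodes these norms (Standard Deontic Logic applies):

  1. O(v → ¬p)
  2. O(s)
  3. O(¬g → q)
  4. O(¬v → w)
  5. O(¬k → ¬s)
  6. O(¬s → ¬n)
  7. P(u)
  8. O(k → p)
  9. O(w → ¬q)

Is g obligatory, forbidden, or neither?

From premise 2 we have O(s).
The contrapositive of premise 5 (O(¬k → ¬s)) is O(s → k), and O(s) is already established, so O(k).
From O(k) and premise 8, O(k → p), we obtain O(p).
Premise 1 is O(v → ¬p); contrapositively O(p → ¬v). Since O(p) holds, K gives O(¬v).
Applying K to premise 4 (O(¬v → w)) and O(¬v) yields O(w).
Premise 9 is O(w → ¬q); since O(w), deontic closure gives O(¬q).
Premise 3, O(¬g → q), contraposes to O(¬q → g); with O(¬q) we get O(g).
Premises 6, 7 do not contribute to this derivation.
Hence g is obligatory.

Obligatory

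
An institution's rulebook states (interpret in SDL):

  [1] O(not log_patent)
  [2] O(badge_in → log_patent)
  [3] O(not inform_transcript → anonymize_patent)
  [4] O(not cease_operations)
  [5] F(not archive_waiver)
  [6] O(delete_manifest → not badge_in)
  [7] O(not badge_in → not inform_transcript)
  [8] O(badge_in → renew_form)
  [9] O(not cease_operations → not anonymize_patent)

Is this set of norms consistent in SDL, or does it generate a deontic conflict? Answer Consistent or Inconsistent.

From premise 1 we have O(not log_patent).
The contrapositive of premise 2 (O(badge_in → log_patent)) is O(not log_patent → not badge_in), and O(not log_patent) is already established, so O(not badge_in).
With premise 7, O(not badge_in → not inform_transcript), the K-axiom yields O(not inform_transcript).
Applying K to premise 3 (O(not inform_transcript → anonymize_patent)) and O(not inform_transcript) yields O(anonymize_patent).
Premise 9, O(not cease_operations → not anonymize_patent), contraposes to O(anonymize_patent → cease_operations); with O(anonymize_patent) we get O(cease_operations).
However, premise 4 gives O(not cease_operations).
We now have both O(cease_operations) and O(not cease_operations) — cease_operations is simultaneously obligatory and forbidden, violating the D-axiom.

Inconsistent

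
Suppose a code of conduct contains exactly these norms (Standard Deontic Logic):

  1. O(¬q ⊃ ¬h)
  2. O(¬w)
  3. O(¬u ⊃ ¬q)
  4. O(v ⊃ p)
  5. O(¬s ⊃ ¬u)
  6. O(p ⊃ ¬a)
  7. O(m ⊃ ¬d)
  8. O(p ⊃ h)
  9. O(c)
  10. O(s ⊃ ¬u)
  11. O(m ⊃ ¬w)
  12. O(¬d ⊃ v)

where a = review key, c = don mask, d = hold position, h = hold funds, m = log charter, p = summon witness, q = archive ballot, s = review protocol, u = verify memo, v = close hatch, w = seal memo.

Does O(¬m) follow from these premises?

By case analysis on s: premise 10 gives O(s ⊃ ¬u) and premise 5 gives O(¬s ⊃ ¬u), so O(¬u) either way.
Premise 3 is O(¬u ⊃ ¬q); since O(¬u), deontic closure gives O(¬q).
Applying K to premise 1 (O(¬q ⊃ ¬h)) and O(¬q) yields O(¬h).
The contrapositive of premise 8 (O(p ⊃ h)) is O(¬h ⊃ ¬p), and O(¬h) is already established, so O(¬p).
Premise 4 is O(v ⊃ p); contrapositively O(¬p ⊃ ¬v). Since O(¬p) holds, K gives O(¬v).
Premise 12 is O(¬d ⊃ v); contrapositively O(¬v ⊃ d). Since O(¬v) holds, K gives O(d).
Premise 7, O(m ⊃ ¬d), contraposes to O(d ⊃ ¬m); with O(d) we get O(¬m).
Premises 2, 6, 9, 11 do not contribute to this derivation.
So O(¬m) follows.

Yes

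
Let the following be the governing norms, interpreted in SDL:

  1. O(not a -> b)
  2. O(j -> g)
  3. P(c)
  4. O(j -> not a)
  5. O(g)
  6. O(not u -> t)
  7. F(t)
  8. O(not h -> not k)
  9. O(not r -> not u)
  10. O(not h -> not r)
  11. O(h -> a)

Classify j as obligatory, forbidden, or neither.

F(t) at premise 7 means O(not t).
The contrapositive of premise 6 (O(not u -> t)) is O(not t -> u), and O(not t) is already established, so O(u).
Premise 9 is O(not r -> not u); contrapositively O(u -> r). Since O(u) holds, K gives O(r).
Premise 10, O(not h -> not r), contraposes to O(r -> h); with O(r) we get O(h).
From O(h) and premise 11, O(h -> a), we obtain O(a).
Premise 4, O(j -> not a), contraposes to O(a -> not j); with O(a) we get O(not j).
Premises 1, 2, 3, 5, 8 do not contribute to this derivation.
Thus O(not j), which is F(j): j is forbidden.

Forbidden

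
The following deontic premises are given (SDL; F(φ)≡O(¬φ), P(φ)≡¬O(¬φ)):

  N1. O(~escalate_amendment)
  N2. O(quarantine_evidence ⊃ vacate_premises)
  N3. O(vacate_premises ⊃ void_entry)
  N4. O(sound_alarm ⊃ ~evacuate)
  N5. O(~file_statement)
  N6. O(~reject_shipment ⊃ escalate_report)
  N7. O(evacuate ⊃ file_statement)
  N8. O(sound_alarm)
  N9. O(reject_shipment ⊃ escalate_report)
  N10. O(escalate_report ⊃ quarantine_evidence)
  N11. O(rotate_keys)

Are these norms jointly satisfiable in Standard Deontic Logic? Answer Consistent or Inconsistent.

Consistent

Premise 7 is O(evacuate ⊃ file_statement), but O(evacuate) is not derivable from the premises, so it does not yield O(file_statement).
So O(file_statement) is not derivable, and the apparent clash with O(~file_statement) does not arise.
A world satisfying every obligation exists (e.g. escalate_amendment=false, escalate_report=true, evacuate=false, file_statement=false, quarantine_evidence=true, reject_shipment=false, rotate_keys=true, sound_alarm=true, vacate_premises=true, void_entry=true); no atom is both obligatory and forbidden, so the set is consistent.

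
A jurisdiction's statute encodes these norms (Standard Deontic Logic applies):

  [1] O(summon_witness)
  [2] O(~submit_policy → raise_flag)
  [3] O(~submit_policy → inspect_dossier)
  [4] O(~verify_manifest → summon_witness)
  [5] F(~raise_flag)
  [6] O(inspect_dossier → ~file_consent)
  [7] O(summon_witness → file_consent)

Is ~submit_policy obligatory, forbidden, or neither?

Premise 1 states O(summon_witness) outright.
From O(summon_witness) and premise 7, O(summon_witness → file_consent), we obtain O(file_consent).
Premise 6 is O(inspect_dossier → ~file_consent); contrapositively O(file_consent → ~inspect_dossier). Since O(file_consent) holds, K gives O(~inspect_dossier).
Premise 3, O(~submit_policy → inspect_dossier), contraposes to O(~inspect_dossier → submit_policy); with O(~inspect_dossier) we get O(submit_policy).
Premises 2, 4, 5 do not contribute to this derivation.
Thus O(submit_policy), which is F(~submit_policy): ~submit_policy is forbidden.

Forbidden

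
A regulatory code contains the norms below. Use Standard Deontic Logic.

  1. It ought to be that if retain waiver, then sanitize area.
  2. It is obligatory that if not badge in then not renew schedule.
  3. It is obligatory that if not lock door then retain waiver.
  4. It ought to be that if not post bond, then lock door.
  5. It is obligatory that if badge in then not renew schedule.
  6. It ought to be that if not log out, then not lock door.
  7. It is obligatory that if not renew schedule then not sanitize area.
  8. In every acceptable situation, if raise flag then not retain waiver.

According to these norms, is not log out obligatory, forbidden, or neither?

Premises 2 and 5 are O(¬badge_in → ¬renew_schedule) and O(badge_in → ¬renew_schedule); every ideal world satisfies ¬badge_in or badge_in, so in either case ¬renew_schedule holds — hence O(¬renew_schedule).
From O(¬renew_schedule) and premise 7, O(¬renew_schedule → ¬sanitize_area), we obtain O(¬sanitize_area).
Premise 1, O(retain_waiver → sanitize_area), contraposes to O(¬sanitize_area → ¬retain_waiver); with O(¬sanitize_area) we get O(¬retain_waiver).
Premise 3, O(¬lock_door → retain_waiver), contraposes to O(¬retain_waiver → lock_door); with O(¬retain_waiver) we get O(lock_door).
Premise 6 is O(¬log_out → ¬lock_door); contrapositively O(lock_door → log_out). Since O(lock_door) holds, K gives O(log_out).
Premises 4, 8 do not contribute to this derivation.
Thus O(log_out), which is F(¬log_out): ¬log_out is forbidden.

Forbidden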